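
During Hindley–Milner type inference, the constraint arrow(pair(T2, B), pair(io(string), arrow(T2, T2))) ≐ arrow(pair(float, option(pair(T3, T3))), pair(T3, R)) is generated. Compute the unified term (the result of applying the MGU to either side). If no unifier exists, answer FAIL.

arrow(pair(float, option(pair(io(string), io(string)))), pair(io(string), arrow(float, float)))

Decompose arrow/2: pair(T2, B) ≐ pair(float, option(pair(T3, T3))),  pair(io(string), arrow(T2, T2)) ≐ pair(T3, R).
Decompose pair/2: T2 ≐ float,  B ≐ option(pair(T3, T3)).
Bind T2 := float; substituting into the one remaining equation that mentions T2 gives: pair(io(string), arrow(float, float)) ≐ pair(T3, R).
Bind B := option(pair(T3, T3)); no other remaining equation mentions B.
Decompose pair/2: io(string) ≐ T3,  arrow(float, float) ≐ R.
Bind T3 := io(string); no other remaining equation mentions T3. Substituting into the earlier binding gives B := option(pair(io(string), io(string))).
Bind R := arrow(float, float).
Applying the MGU to either side gives arrow(pair(float, option(pair(io(string), io(string)))), pair(io(string), arrow(float, float))).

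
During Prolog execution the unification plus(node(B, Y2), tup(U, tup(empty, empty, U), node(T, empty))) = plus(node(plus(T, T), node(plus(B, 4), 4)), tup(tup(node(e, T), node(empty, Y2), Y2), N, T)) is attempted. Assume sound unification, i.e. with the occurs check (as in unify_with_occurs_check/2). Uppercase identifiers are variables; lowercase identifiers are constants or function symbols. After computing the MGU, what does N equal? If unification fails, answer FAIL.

FAIL

Decompose plus/2: node(B, Y2) = node(plus(T, T), node(plus(B, 4), 4)),  tup(U, tup(empty, empty, U), node(T, empty)) = tup(tup(node(e, T), node(empty, Y2), Y2), N, T).
Decompose node/2: B = plus(T, T),  Y2 = node(plus(B, 4), 4).
Bind B := plus(T, T); substituting into the one remaining equation that mentions B gives: Y2 = node(plus(plus(T, T), 4), 4).
Bind Y2 := node(plus(plus(T, T), 4), 4); substituting into the remaining equation gives: tup(U, tup(empty, empty, U), node(T, empty)) = tup(tup(node(e, T), node(empty, node(plus(plus(T, T), 4), 4)), node(plus(plus(T, T), 4), 4)), N, T).
Decompose tup/3: U = tup(node(e, T), node(empty, node(plus(plus(T, T), 4), 4)), node(plus(plus(T, T), 4), 4)),  tup(empty, empty, U) = N,  node(T, empty) = T.
Bind U := tup(node(e, T), node(empty, node(plus(plus(T, T), 4), 4)), node(plus(plus(T, T), 4), 4)); substituting into the one remaining equation that mentions U gives: tup(empty, empty, tup(node(e, T), node(empty, node(plus(plus(T, T), 4), 4)), node(plus(plus(T, T), 4), 4))) = N.
Bind N := tup(empty, empty, tup(node(e, T), node(empty, node(plus(plus(T, T), 4), 4)), node(plus(plus(T, T), 4), 4))); no other remaining equation mentions N.
Occurs check fails: T occurs in node(T, empty); the equation T = node(T, empty) has no finite solution.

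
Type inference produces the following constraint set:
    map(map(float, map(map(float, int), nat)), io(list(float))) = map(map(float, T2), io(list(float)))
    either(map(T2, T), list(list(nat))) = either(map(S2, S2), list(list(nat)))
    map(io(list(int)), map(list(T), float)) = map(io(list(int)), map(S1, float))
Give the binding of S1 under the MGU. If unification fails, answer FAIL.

list(map(map(float, int), nat))

Decompose map/2: map(float, map(map(float, int), nat)) = map(float, T2),  io(list(float)) = io(list(float)).
Decompose map/2: float = float,  map(map(float, int), nat) = T2.
Delete trivial equation float = float.
Bind T2 := map(map(float, int), nat); substituting into the one remaining equation that mentions T2 gives: either(map(map(map(float, int), nat), T), list(list(nat))) = either(map(S2, S2), list(list(nat))).
Delete trivial equation io(list(float)) = io(list(float)).
Decompose either/2: map(map(map(float, int), nat), T) = map(S2, S2),  list(list(nat)) = list(list(nat)).
Decompose map/2: map(map(float, int), nat) = S2,  T = S2.
Bind S2 := map(map(float, int), nat); substituting into the one remaining equation that mentions S2 gives: T = map(map(float, int), nat).
Bind T := map(map(float, int), nat); substituting into the one remaining equation that mentions T gives: map(io(list(int)), map(list(map(map(float, int), nat)), float)) = map(io(list(int)), map(S1, float)).
Delete trivial equation list(list(nat)) = list(list(nat)).
Decompose map/2: io(list(int)) = io(list(int)),  map(list(map(map(float, int), nat)), float) = map(S1, float).
Delete trivial equation io(list(int)) = io(list(int)).
Decompose map/2: list(map(map(float, int), nat)) = S1,  float = float.
Bind S1 := list(map(map(float, int), nat)); no other remaining equation mentions S1.
Delete trivial equation float = float.
MGU = { T2 ↦ map(map(float, int), nat), S2 ↦ map(map(float, int), nat), T ↦ map(map(float, int), nat), S1 ↦ list(map(map(float, int), nat)) }, so S1 ↦ list(map(map(float, int), nat)).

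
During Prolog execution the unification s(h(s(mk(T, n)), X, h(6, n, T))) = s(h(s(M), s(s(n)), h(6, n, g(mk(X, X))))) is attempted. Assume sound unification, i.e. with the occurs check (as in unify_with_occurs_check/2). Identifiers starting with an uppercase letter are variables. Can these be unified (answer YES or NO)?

YES

Decompose s/1: h(s(mk(T, n)), X, h(6, n, T)) = h(s(M), s(s(n)), h(6, n, g(mk(X, X)))).
Decompose h/3: s(mk(T, n)) = s(M),  X = s(s(n)),  h(6, n, T) = h(6, n, g(mk(X, X))).
Decompose s/1: mk(T, n) = M.
Bind M := mk(T, n); no other remaining equation mentions M.
Bind X := s(s(n)); substituting into the remaining equation gives: h(6, n, T) = h(6, n, g(mk(s(s(n)), s(s(n))))).
Decompose h/3: 6 = 6,  n = n,  T = g(mk(s(s(n)), s(s(n)))).
Delete trivial equation 6 = 6.
Delete trivial equation n = n.
Bind T := g(mk(s(s(n)), s(s(n)))). Substituting into the earlier binding gives M := mk(g(mk(s(s(n)), s(s(n)))), n).
No equations remain and no clash or occurs-check failure arose, so a unifier exists.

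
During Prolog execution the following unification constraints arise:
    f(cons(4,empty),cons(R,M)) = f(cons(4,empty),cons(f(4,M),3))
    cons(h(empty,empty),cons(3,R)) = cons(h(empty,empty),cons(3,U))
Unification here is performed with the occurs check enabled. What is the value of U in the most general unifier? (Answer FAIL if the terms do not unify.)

Decompose f/2: cons(4,empty) = cons(4,empty),  cons(R,M) = cons(f(4,M),3).
Delete trivial equation cons(4,empty) = cons(4,empty).
Decompose cons/2: R = f(4,M),  M = 3.
Bind R := f(4,M); substituting into the one remaining equation that mentions R gives: cons(h(empty,empty),cons(3,f(4,M))) = cons(h(empty,empty),cons(3,U)).
Bind M := 3; substituting into the remaining equation gives: cons(h(empty,empty),cons(3,f(4,3))) = cons(h(empty,empty),cons(3,U)). Substituting into the earlier binding gives R := f(4,3).
Decompose cons/2: h(empty,empty) = h(empty,empty),  cons(3,f(4,3)) = cons(3,U).
Delete trivial equation h(empty,empty) = h(empty,empty).
Decompose cons/2: 3 = 3,  f(4,3) = U.
Delete trivial equation 3 = 3.
Bind U := f(4,3).
MGU = { R -> f(4,3), M -> 3, U -> f(4,3) }, so U -> f(4,3).

f(4,3)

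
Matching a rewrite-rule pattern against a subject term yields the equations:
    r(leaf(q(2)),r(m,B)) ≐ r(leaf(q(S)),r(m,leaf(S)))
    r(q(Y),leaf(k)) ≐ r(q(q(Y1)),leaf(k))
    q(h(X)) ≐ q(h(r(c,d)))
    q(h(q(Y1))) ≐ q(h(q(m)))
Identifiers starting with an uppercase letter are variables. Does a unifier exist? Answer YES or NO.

YES

Decompose r/2: leaf(q(2)) ≐ leaf(q(S)),  r(m,B) ≐ r(m,leaf(S)).
Decompose leaf/1: q(2) ≐ q(S).
Decompose q/1: 2 ≐ S.
Bind S := 2; substituting into the one remaining equation that mentions S gives: r(m,B) ≐ r(m,leaf(2)).
Decompose r/2: m ≐ m,  B ≐ leaf(2).
Delete trivial equation m ≐ m.
Bind B := leaf(2); no other remaining equation mentions B.
Decompose r/2: q(Y) ≐ q(q(Y1)),  leaf(k) ≐ leaf(k).
Decompose q/1: Y ≐ q(Y1).
Bind Y := q(Y1); no other remaining equation mentions Y.
Delete trivial equation leaf(k) ≐ leaf(k).
Decompose q/1: h(X) ≐ h(r(c,d)).
Decompose h/1: X ≐ r(c,d).
Bind X := r(c,d); no other remaining equation mentions X.
Decompose q/1: h(q(Y1)) ≐ h(q(m)).
Decompose h/1: q(Y1) ≐ q(m).
Decompose q/1: Y1 ≐ m.
Bind Y1 := m. Substituting into the earlier binding gives Y := q(m).
No equations remain and no clash or occurs-check failure arose, so a unifier exists.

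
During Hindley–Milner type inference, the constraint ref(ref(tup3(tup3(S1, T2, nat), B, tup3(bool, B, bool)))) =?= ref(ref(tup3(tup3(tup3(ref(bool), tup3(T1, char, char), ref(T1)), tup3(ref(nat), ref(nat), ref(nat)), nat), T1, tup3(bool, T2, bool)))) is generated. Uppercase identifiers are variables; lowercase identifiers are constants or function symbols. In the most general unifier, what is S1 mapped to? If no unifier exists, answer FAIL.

Decompose ref/1: ref(tup3(tup3(S1, T2, nat), B, tup3(bool, B, bool))) =?= ref(tup3(tup3(tup3(ref(bool), tup3(T1, char, char), ref(T1)), tup3(ref(nat), ref(nat), ref(nat)), nat), T1, tup3(bool, T2, bool))).
Decompose ref/1: tup3(tup3(S1, T2, nat), B, tup3(bool, B, bool)) =?= tup3(tup3(tup3(ref(bool), tup3(T1, char, char), ref(T1)), tup3(ref(nat), ref(nat), ref(nat)), nat), T1, tup3(bool, T2, bool)).
Decompose tup3/3: tup3(S1, T2, nat) =?= tup3(tup3(ref(bool), tup3(T1, char, char), ref(T1)), tup3(ref(nat), ref(nat), ref(nat)), nat),  B =?= T1,  tup3(bool, B, bool) =?= tup3(bool, T2, bool).
Decompose tup3/3: S1 =?= tup3(ref(bool), tup3(T1, char, char), ref(T1)),  T2 =?= tup3(ref(nat), ref(nat), ref(nat)),  nat =?= nat.
Bind S1 := tup3(ref(bool), tup3(T1, char, char), ref(T1)); no other remaining equation mentions S1.
Bind T2 := tup3(ref(nat), ref(nat), ref(nat)); substituting into the one remaining equation that mentions T2 gives: tup3(bool, B, bool) =?= tup3(bool, tup3(ref(nat), ref(nat), ref(nat)), bool).
Delete trivial equation nat =?= nat.
Bind B := T1; substituting into the remaining equation gives: tup3(bool, T1, bool) =?= tup3(bool, tup3(ref(nat), ref(nat), ref(nat)), bool).
Decompose tup3/3: bool =?= bool,  T1 =?= tup3(ref(nat), ref(nat), ref(nat)),  bool =?= bool.
Delete trivial equation bool =?= bool.
Bind T1 := tup3(ref(nat), ref(nat), ref(nat)); no other remaining equation mentions T1. Substituting into the earlier bindings gives S1 := tup3(ref(bool), tup3(tup3(ref(nat), ref(nat), ref(nat)), char, char), ref(tup3(ref(nat), ref(nat), ref(nat)))), B := tup3(ref(nat), ref(nat), ref(nat)).
Delete trivial equation bool =?= bool.
MGU = { S1 ↦ tup3(ref(bool), tup3(tup3(ref(nat), ref(nat), ref(nat)), char, char), ref(tup3(ref(nat), ref(nat), ref(nat)))), T2 ↦ tup3(ref(nat), ref(nat), ref(nat)), B ↦ tup3(ref(nat), ref(nat), ref(nat)), T1 ↦ tup3(ref(nat), ref(nat), ref(nat)) }, so S1 ↦ tup3(ref(bool), tup3(tup3(ref(nat), ref(nat), ref(nat)), char, char), ref(tup3(ref(nat), ref(nat), ref(nat)))).

tup3(ref(bool), tup3(tup3(ref(nat), ref(nat), ref(nat)), char, char), ref(tup3(ref(nat), ref(nat), ref(nat))))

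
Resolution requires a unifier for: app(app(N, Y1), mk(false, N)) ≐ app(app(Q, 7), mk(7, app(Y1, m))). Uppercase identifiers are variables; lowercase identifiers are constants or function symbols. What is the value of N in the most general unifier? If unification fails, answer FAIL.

Decompose app/2: app(N, Y1) ≐ app(Q, 7),  mk(false, N) ≐ mk(7, app(Y1, m)).
Decompose app/2: N ≐ Q,  Y1 ≐ 7.
Bind N := Q; substituting into the one remaining equation that mentions N gives: mk(false, Q) ≐ mk(7, app(Y1, m)).
Bind Y1 := 7; substituting into the remaining equation gives: mk(false, Q) ≐ mk(7, app(7, m)).
Decompose mk/2: false ≐ 7,  Q ≐ app(7, m).
Clash: constants false and 7 differ; no unifier exists.

FAIL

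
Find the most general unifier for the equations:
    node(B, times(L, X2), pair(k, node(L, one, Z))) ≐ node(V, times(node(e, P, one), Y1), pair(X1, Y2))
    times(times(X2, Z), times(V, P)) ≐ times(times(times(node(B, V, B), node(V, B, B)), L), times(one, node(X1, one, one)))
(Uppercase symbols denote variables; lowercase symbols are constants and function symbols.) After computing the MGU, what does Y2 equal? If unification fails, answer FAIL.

node(node(e, node(k, one, one), one), one, node(e, node(k, one, one), one))

Decompose node/3: B ≐ V,  times(L, X2) ≐ times(node(e, P, one), Y1),  pair(k, node(L, one, Z)) ≐ pair(X1, Y2).
Bind B := V; substituting into the one remaining equation that mentions B gives: times(times(X2, Z), times(V, P)) ≐ times(times(times(node(V, V, V), node(V, V, V)), L), times(one, node(X1, one, one))).
Decompose times/2: L ≐ node(e, P, one),  X2 ≐ Y1.
Bind L := node(e, P, one); substituting into the 2 remaining equations that mention L gives: pair(k, node(node(e, P, one), one, Z)) ≐ pair(X1, Y2),  times(times(X2, Z), times(V, P)) ≐ times(times(times(node(V, V, V), node(V, V, V)), node(e, P, one)), times(one, node(X1, one, one))).
Bind X2 := Y1; substituting into the one remaining equation that mentions X2 gives: times(times(Y1, Z), times(V, P)) ≐ times(times(times(node(V, V, V), node(V, V, V)), node(e, P, one)), times(one, node(X1, one, one))).
Decompose pair/2: k ≐ X1,  node(node(e, P, one), one, Z) ≐ Y2.
Bind X1 := k; substituting into the one remaining equation that mentions X1 gives: times(times(Y1, Z), times(V, P)) ≐ times(times(times(node(V, V, V), node(V, V, V)), node(e, P, one)), times(one, node(k, one, one))).
Bind Y2 := node(node(e, P, one), one, Z); no other remaining equation mentions Y2.
Decompose times/2: times(Y1, Z) ≐ times(times(node(V, V, V), node(V, V, V)), node(e, P, one)),  times(V, P) ≐ times(one, node(k, one, one)).
Decompose times/2: Y1 ≐ times(node(V, V, V), node(V, V, V)),  Z ≐ node(e, P, one).
Bind Y1 := times(node(V, V, V), node(V, V, V)); no other remaining equation mentions Y1. Substituting into the earlier binding gives X2 := times(node(V, V, V), node(V, V, V)).
Bind Z := node(e, P, one); no other remaining equation mentions Z. Substituting into the earlier binding gives Y2 := node(node(e, P, one), one, node(e, P, one)).
Decompose times/2: V ≐ one,  P ≐ node(k, one, one).
Bind V := one; no other remaining equation mentions V. Substituting into the earlier bindings gives B := one, X2 := times(node(one, one, one), node(one, one, one)), Y1 := times(node(one, one, one), node(one, one, one)).
Bind P := node(k, one, one). Substituting into the earlier bindings gives L := node(e, node(k, one, one), one), Y2 := node(node(e, node(k, one, one), one), one, node(e, node(k, one, one), one)), Z := node(e, node(k, one, one), one).
MGU = { B := one, L := node(e, node(k, one, one), one), X2 := times(node(one, one, one), node(one, one, one)), X1 := k, Y2 := node(node(e, node(k, one, one), one), one, node(e, node(k, one, one), one)), Y1 := times(node(one, one, one), node(one, one, one)), Z := node(e, node(k, one, one), one), V := one, P := node(k, one, one) }, so Y2 := node(node(e, node(k, one, one), one), one, node(e, node(k, one, one), one)).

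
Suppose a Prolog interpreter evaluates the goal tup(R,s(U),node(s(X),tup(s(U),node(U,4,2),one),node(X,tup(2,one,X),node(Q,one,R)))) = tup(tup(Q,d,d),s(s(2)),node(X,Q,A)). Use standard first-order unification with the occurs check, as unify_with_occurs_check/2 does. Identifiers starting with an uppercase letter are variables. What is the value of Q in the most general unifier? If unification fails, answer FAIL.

FAIL

Decompose tup/3: R = tup(Q,d,d),  s(U) = s(s(2)),  node(s(X),tup(s(U),node(U,4,2),one),node(X,tup(2,one,X),node(Q,one,R))) = node(X,Q,A).
Bind R := tup(Q,d,d); substituting into the one remaining equation that mentions R gives: node(s(X),tup(s(U),node(U,4,2),one),node(X,tup(2,one,X),node(Q,one,tup(Q,d,d)))) = node(X,Q,A).
Decompose s/1: U = s(2).
Bind U := s(2); substituting into the remaining equation gives: node(s(X),tup(s(s(2)),node(s(2),4,2),one),node(X,tup(2,one,X),node(Q,one,tup(Q,d,d)))) = node(X,Q,A).
Decompose node/3: s(X) = X,  tup(s(s(2)),node(s(2),4,2),one) = Q,  node(X,tup(2,one,X),node(Q,one,tup(Q,d,d))) = A.
Occurs check fails: X occurs in s(X); the equation X = s(X) has no finite solution.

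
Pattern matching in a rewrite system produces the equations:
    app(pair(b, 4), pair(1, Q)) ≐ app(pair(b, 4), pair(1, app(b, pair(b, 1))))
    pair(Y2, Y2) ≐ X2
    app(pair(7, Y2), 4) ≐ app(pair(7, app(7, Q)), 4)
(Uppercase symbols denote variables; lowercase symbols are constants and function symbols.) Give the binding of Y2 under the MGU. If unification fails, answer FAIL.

app(7, app(b, pair(b, 1)))

Decompose app/2: pair(b, 4) ≐ pair(b, 4),  pair(1, Q) ≐ pair(1, app(b, pair(b, 1))).
Delete trivial equation pair(b, 4) ≐ pair(b, 4).
Decompose pair/2: 1 ≐ 1,  Q ≐ app(b, pair(b, 1)).
Delete trivial equation 1 ≐ 1.
Bind Q := app(b, pair(b, 1)); substituting into the one remaining equation that mentions Q gives: app(pair(7, Y2), 4) ≐ app(pair(7, app(7, app(b, pair(b, 1)))), 4).
Bind X2 := pair(Y2, Y2); no other remaining equation mentions X2.
Decompose app/2: pair(7, Y2) ≐ pair(7, app(7, app(b, pair(b, 1)))),  4 ≐ 4.
Decompose pair/2: 7 ≐ 7,  Y2 ≐ app(7, app(b, pair(b, 1))).
Delete trivial equation 7 ≐ 7.
Bind Y2 := app(7, app(b, pair(b, 1))); no other remaining equation mentions Y2. Substituting into the earlier binding gives X2 := pair(app(7, app(b, pair(b, 1))), app(7, app(b, pair(b, 1)))).
Delete trivial equation 4 ≐ 4.
MGU = { Q -> app(b, pair(b, 1)), X2 -> pair(app(7, app(b, pair(b, 1))), app(7, app(b, pair(b, 1)))), Y2 -> app(7, app(b, pair(b, 1))) }, so Y2 -> app(7, app(b, pair(b, 1))).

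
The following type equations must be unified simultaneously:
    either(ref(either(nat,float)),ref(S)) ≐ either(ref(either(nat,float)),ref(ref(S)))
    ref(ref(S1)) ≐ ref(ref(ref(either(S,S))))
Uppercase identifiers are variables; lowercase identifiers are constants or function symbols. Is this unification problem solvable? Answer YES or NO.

Decompose either/2: ref(either(nat,float)) ≐ ref(either(nat,float)),  ref(S) ≐ ref(ref(S)).
Delete trivial equation ref(either(nat,float)) ≐ ref(either(nat,float)).
Decompose ref/1: S ≐ ref(S).
Occurs check fails: S occurs in ref(S); the equation S ≐ ref(S) has no finite solution.

NO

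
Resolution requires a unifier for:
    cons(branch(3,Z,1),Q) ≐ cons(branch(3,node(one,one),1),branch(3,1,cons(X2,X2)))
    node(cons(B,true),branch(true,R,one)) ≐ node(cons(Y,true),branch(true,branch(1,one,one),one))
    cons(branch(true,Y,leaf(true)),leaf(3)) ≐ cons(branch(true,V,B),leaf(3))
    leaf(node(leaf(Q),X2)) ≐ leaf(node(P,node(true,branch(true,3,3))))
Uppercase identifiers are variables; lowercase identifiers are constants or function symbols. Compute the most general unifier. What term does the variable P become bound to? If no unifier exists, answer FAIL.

leaf(branch(3,1,cons(node(true,branch(true,3,3)),node(true,branch(true,3,3)))))

Decompose cons/2: branch(3,Z,1) ≐ branch(3,node(one,one),1),  Q ≐ branch(3,1,cons(X2,X2)).
Decompose branch/3: 3 ≐ 3,  Z ≐ node(one,one),  1 ≐ 1.
Delete trivial equation 3 ≐ 3.
Bind Z := node(one,one); no other remaining equation mentions Z.
Delete trivial equation 1 ≐ 1.
Bind Q := branch(3,1,cons(X2,X2)); substituting into the one remaining equation that mentions Q gives: leaf(node(leaf(branch(3,1,cons(X2,X2))),X2)) ≐ leaf(node(P,node(true,branch(true,3,3)))).
Decompose node/2: cons(B,true) ≐ cons(Y,true),  branch(true,R,one) ≐ branch(true,branch(1,one,one),one).
Decompose cons/2: B ≐ Y,  true ≐ true.
Bind B := Y; substituting into the one remaining equation that mentions B gives: cons(branch(true,Y,leaf(true)),leaf(3)) ≐ cons(branch(true,V,Y),leaf(3)).
Delete trivial equation true ≐ true.
Decompose branch/3: true ≐ true,  R ≐ branch(1,one,one),  one ≐ one.
Delete trivial equation true ≐ true.
Bind R := branch(1,one,one); no other remaining equation mentions R.
Delete trivial equation one ≐ one.
Decompose cons/2: branch(true,Y,leaf(true)) ≐ branch(true,V,Y),  leaf(3) ≐ leaf(3).
Decompose branch/3: true ≐ true,  Y ≐ V,  leaf(true) ≐ Y.
Delete trivial equation true ≐ true.
Bind Y := V; substituting into the one remaining equation that mentions Y gives: leaf(true) ≐ V. Substituting into the earlier binding gives B := V.
Bind V := leaf(true); no other remaining equation mentions V. Substituting into the earlier bindings gives B := leaf(true), Y := leaf(true).
Delete trivial equation leaf(3) ≐ leaf(3).
Decompose leaf/1: node(leaf(branch(3,1,cons(X2,X2))),X2) ≐ node(P,node(true,branch(true,3,3))).
Decompose node/2: leaf(branch(3,1,cons(X2,X2))) ≐ P,  X2 ≐ node(true,branch(true,3,3)).
Bind P := leaf(branch(3,1,cons(X2,X2))); no other remaining equation mentions P.
Bind X2 := node(true,branch(true,3,3)). Substituting into the earlier bindings gives Q := branch(3,1,cons(node(true,branch(true,3,3)),node(true,branch(true,3,3)))), P := leaf(branch(3,1,cons(node(true,branch(true,3,3)),node(true,branch(true,3,3))))).
MGU = { Z := node(one,one), Q := branch(3,1,cons(node(true,branch(true,3,3)),node(true,branch(true,3,3)))), B := leaf(true), R := branch(1,one,one), Y := leaf(true), V := leaf(true), P := leaf(branch(3,1,cons(node(true,branch(true,3,3)),node(true,branch(true,3,3))))), X2 := node(true,branch(true,3,3)) }, so P := leaf(branch(3,1,cons(node(true,branch(true,3,3)),node(true,branch(true,3,3))))).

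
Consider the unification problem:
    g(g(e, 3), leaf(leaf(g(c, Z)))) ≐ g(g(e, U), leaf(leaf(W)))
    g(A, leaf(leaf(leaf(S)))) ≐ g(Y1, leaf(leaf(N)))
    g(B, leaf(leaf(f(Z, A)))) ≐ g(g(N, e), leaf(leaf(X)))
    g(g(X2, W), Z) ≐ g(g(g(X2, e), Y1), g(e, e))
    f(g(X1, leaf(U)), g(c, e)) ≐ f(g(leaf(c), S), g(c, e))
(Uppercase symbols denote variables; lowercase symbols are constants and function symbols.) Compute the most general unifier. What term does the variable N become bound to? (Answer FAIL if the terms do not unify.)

Decompose g/2: g(e, 3) ≐ g(e, U),  leaf(leaf(g(c, Z))) ≐ leaf(leaf(W)).
Decompose g/2: e ≐ e,  3 ≐ U.
Delete trivial equation e ≐ e.
Bind U := 3; substituting into the one remaining equation that mentions U gives: f(g(X1, leaf(3)), g(c, e)) ≐ f(g(leaf(c), S), g(c, e)).
Decompose leaf/1: leaf(g(c, Z)) ≐ leaf(W).
Decompose leaf/1: g(c, Z) ≐ W.
Bind W := g(c, Z); substituting into the one remaining equation that mentions W gives: g(g(X2, g(c, Z)), Z) ≐ g(g(g(X2, e), Y1), g(e, e)).
Decompose g/2: A ≐ Y1,  leaf(leaf(leaf(S))) ≐ leaf(leaf(N)).
Bind A := Y1; substituting into the one remaining equation that mentions A gives: g(B, leaf(leaf(f(Z, Y1)))) ≐ g(g(N, e), leaf(leaf(X))).
Decompose leaf/1: leaf(leaf(S)) ≐ leaf(N).
Decompose leaf/1: leaf(S) ≐ N.
Bind N := leaf(S); substituting into the one remaining equation that mentions N gives: g(B, leaf(leaf(f(Z, Y1)))) ≐ g(g(leaf(S), e), leaf(leaf(X))).
Decompose g/2: B ≐ g(leaf(S), e),  leaf(leaf(f(Z, Y1))) ≐ leaf(leaf(X)).
Bind B := g(leaf(S), e); no other remaining equation mentions B.
Decompose leaf/1: leaf(f(Z, Y1)) ≐ leaf(X).
Decompose leaf/1: f(Z, Y1) ≐ X.
Bind X := f(Z, Y1); no other remaining equation mentions X.
Decompose g/2: g(X2, g(c, Z)) ≐ g(g(X2, e), Y1),  Z ≐ g(e, e).
Decompose g/2: X2 ≐ g(X2, e),  g(c, Z) ≐ Y1.
Occurs check fails: X2 occurs in g(X2, e); the equation X2 ≐ g(X2, e) has no finite solution.

FAIL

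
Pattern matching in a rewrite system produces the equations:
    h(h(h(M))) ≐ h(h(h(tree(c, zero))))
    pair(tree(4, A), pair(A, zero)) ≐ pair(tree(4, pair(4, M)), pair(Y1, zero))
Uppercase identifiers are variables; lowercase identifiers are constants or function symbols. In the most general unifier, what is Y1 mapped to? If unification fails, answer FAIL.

pair(4, tree(c, zero))

Decompose h/1: h(h(M)) ≐ h(h(tree(c, zero))).
Decompose h/1: h(M) ≐ h(tree(c, zero)).
Decompose h/1: M ≐ tree(c, zero).
Bind M := tree(c, zero); substituting into the remaining equation gives: pair(tree(4, A), pair(A, zero)) ≐ pair(tree(4, pair(4, tree(c, zero))), pair(Y1, zero)).
Decompose pair/2: tree(4, A) ≐ tree(4, pair(4, tree(c, zero))),  pair(A, zero) ≐ pair(Y1, zero).
Decompose tree/2: 4 ≐ 4,  A ≐ pair(4, tree(c, zero)).
Delete trivial equation 4 ≐ 4.
Bind A := pair(4, tree(c, zero)); substituting into the remaining equation gives: pair(pair(4, tree(c, zero)), zero) ≐ pair(Y1, zero).
Decompose pair/2: pair(4, tree(c, zero)) ≐ Y1,  zero ≐ zero.
Bind Y1 := pair(4, tree(c, zero)); no other remaining equation mentions Y1.
Delete trivial equation zero ≐ zero.
MGU = { M ↦ tree(c, zero), A ↦ pair(4, tree(c, zero)), Y1 ↦ pair(4, tree(c, zero)) }, so Y1 ↦ pair(4, tree(c, zero)).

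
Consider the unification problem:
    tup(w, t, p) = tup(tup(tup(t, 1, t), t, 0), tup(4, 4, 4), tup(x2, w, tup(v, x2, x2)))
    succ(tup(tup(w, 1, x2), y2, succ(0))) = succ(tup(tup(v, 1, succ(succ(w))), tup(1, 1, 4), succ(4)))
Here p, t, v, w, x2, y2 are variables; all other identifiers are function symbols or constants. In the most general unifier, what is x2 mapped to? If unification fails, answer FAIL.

FAIL

Decompose tup/3: w = tup(tup(t, 1, t), t, 0),  t = tup(4, 4, 4),  p = tup(x2, w, tup(v, x2, x2)).
Bind w := tup(tup(t, 1, t), t, 0); substituting into the 2 remaining equations that mention w gives: p = tup(x2, tup(tup(t, 1, t), t, 0), tup(v, x2, x2)),  succ(tup(tup(tup(tup(t, 1, t), t, 0), 1, x2), y2, succ(0))) = succ(tup(tup(v, 1, succ(succ(tup(tup(t, 1, t), t, 0)))), tup(1, 1, 4), succ(4))).
Bind t := tup(4, 4, 4); substituting into the remaining equations gives: p = tup(x2, tup(tup(tup(4, 4, 4), 1, tup(4, 4, 4)), tup(4, 4, 4), 0), tup(v, x2, x2)),  succ(tup(tup(tup(tup(tup(4, 4, 4), 1, tup(4, 4, 4)), tup(4, 4, 4), 0), 1, x2), y2, succ(0))) = succ(tup(tup(v, 1, succ(succ(tup(tup(tup(4, 4, 4), 1, tup(4, 4, 4)), tup(4, 4, 4), 0)))), tup(1, 1, 4), succ(4))). Substituting into the earlier binding gives w := tup(tup(tup(4, 4, 4), 1, tup(4, 4, 4)), tup(4, 4, 4), 0).
Bind p := tup(x2, tup(tup(tup(4, 4, 4), 1, tup(4, 4, 4)), tup(4, 4, 4), 0), tup(v, x2, x2)); no other remaining equation mentions p.
Decompose succ/1: tup(tup(tup(tup(tup(4, 4, 4), 1, tup(4, 4, 4)), tup(4, 4, 4), 0), 1, x2), y2, succ(0)) = tup(tup(v, 1, succ(succ(tup(tup(tup(4, 4, 4), 1, tup(4, 4, 4)), tup(4, 4, 4), 0)))), tup(1, 1, 4), succ(4)).
Decompose tup/3: tup(tup(tup(tup(4, 4, 4), 1, tup(4, 4, 4)), tup(4, 4, 4), 0), 1, x2) = tup(v, 1, succ(succ(tup(tup(tup(4, 4, 4), 1, tup(4, 4, 4)), tup(4, 4, 4), 0)))),  y2 = tup(1, 1, 4),  succ(0) = succ(4).
Decompose tup/3: tup(tup(tup(4, 4, 4), 1, tup(4, 4, 4)), tup(4, 4, 4), 0) = v,  1 = 1,  x2 = succ(succ(tup(tup(tup(4, 4, 4), 1, tup(4, 4, 4)), tup(4, 4, 4), 0))).
Bind v := tup(tup(tup(4, 4, 4), 1, tup(4, 4, 4)), tup(4, 4, 4), 0); no other remaining equation mentions v. Substituting into the earlier binding gives p := tup(x2, tup(tup(tup(4, 4, 4), 1, tup(4, 4, 4)), tup(4, 4, 4), 0), tup(tup(tup(tup(4, 4, 4), 1, tup(4, 4, 4)), tup(4, 4, 4), 0), x2, x2)).
Delete trivial equation 1 = 1.
Bind x2 := succ(succ(tup(tup(tup(4, 4, 4), 1, tup(4, 4, 4)), tup(4, 4, 4), 0))); no other remaining equation mentions x2. Substituting into the earlier binding gives p := tup(succ(succ(tup(tup(tup(4, 4, 4), 1, tup(4, 4, 4)), tup(4, 4, 4), 0))), tup(tup(tup(4, 4, 4), 1, tup(4, 4, 4)), tup(4, 4, 4), 0), tup(tup(tup(tup(4, 4, 4), 1, tup(4, 4, 4)), tup(4, 4, 4), 0), succ(succ(tup(tup(tup(4, 4, 4), 1, tup(4, 4, 4)), tup(4, 4, 4), 0))), succ(succ(tup(tup(tup(4, 4, 4), 1, tup(4, 4, 4)), tup(4, 4, 4), 0))))).
Bind y2 := tup(1, 1, 4); no other remaining equation mentions y2.
Decompose succ/1: 0 = 4.
Clash: constants 0 and 4 differ; no unifier exists.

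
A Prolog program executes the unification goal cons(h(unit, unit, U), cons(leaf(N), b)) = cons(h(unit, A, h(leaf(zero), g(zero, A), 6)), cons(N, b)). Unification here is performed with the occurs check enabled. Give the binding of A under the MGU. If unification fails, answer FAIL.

FAIL

Decompose cons/2: h(unit, unit, U) = h(unit, A, h(leaf(zero), g(zero, A), 6)),  cons(leaf(N), b) = cons(N, b).
Decompose h/3: unit = unit,  unit = A,  U = h(leaf(zero), g(zero, A), 6).
Delete trivial equation unit = unit.
Bind A := unit; substituting into the one remaining equation that mentions A gives: U = h(leaf(zero), g(zero, unit), 6).
Bind U := h(leaf(zero), g(zero, unit), 6); no other remaining equation mentions U.
Decompose cons/2: leaf(N) = N,  b = b.
Occurs check fails: N occurs in leaf(N); the equation N = leaf(N) has no finite solution.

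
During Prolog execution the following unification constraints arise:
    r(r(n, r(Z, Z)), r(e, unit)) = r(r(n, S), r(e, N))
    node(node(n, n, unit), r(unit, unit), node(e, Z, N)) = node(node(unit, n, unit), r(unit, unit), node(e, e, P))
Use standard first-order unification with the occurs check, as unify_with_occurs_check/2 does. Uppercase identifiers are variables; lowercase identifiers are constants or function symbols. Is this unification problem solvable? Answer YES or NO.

NO

Decompose r/2: r(n, r(Z, Z)) = r(n, S),  r(e, unit) = r(e, N).
Decompose r/2: n = n,  r(Z, Z) = S.
Delete trivial equation n = n.
Bind S := r(Z, Z); no other remaining equation mentions S.
Decompose r/2: e = e,  unit = N.
Delete trivial equation e = e.
Bind N := unit; substituting into the remaining equation gives: node(node(n, n, unit), r(unit, unit), node(e, Z, unit)) = node(node(unit, n, unit), r(unit, unit), node(e, e, P)).
Decompose node/3: node(n, n, unit) = node(unit, n, unit),  r(unit, unit) = r(unit, unit),  node(e, Z, unit) = node(e, e, P).
Decompose node/3: n = unit,  n = n,  unit = unit.
Clash: constants n and unit differ; no unifier exists.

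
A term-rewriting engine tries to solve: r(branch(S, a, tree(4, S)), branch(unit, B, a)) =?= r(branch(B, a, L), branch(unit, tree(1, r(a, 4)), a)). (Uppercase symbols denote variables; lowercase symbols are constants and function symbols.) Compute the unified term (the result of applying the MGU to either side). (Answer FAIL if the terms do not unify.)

r(branch(tree(1, r(a, 4)), a, tree(4, tree(1, r(a, 4)))), branch(unit, tree(1, r(a, 4)), a))

Decompose r/2: branch(S, a, tree(4, S)) =?= branch(B, a, L),  branch(unit, B, a) =?= branch(unit, tree(1, r(a, 4)), a).
Decompose branch/3: S =?= B,  a =?= a,  tree(4, S) =?= L.
Bind S := B; substituting into the one remaining equation that mentions S gives: tree(4, B) =?= L.
Delete trivial equation a =?= a.
Bind L := tree(4, B); no other remaining equation mentions L.
Decompose branch/3: unit =?= unit,  B =?= tree(1, r(a, 4)),  a =?= a.
Delete trivial equation unit =?= unit.
Bind B := tree(1, r(a, 4)); no other remaining equation mentions B. Substituting into the earlier bindings gives S := tree(1, r(a, 4)), L := tree(4, tree(1, r(a, 4))).
Delete trivial equation a =?= a.
Applying the MGU to either side gives r(branch(tree(1, r(a, 4)), a, tree(4, tree(1, r(a, 4)))), branch(unit, tree(1, r(a, 4)), a)).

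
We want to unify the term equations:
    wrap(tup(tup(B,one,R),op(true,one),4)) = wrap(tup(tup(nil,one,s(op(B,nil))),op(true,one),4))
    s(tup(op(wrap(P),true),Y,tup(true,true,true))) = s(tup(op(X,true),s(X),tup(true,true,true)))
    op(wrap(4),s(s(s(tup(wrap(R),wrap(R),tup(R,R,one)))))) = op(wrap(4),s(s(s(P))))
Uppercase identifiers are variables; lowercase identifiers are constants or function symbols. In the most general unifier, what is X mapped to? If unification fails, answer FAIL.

Decompose wrap/1: tup(tup(B,one,R),op(true,one),4) = tup(tup(nil,one,s(op(B,nil))),op(true,one),4).
Decompose tup/3: tup(B,one,R) = tup(nil,one,s(op(B,nil))),  op(true,one) = op(true,one),  4 = 4.
Decompose tup/3: B = nil,  one = one,  R = s(op(B,nil)).
Bind B := nil; substituting into the one remaining equation that mentions B gives: R = s(op(nil,nil)).
Delete trivial equation one = one.
Bind R := s(op(nil,nil)); substituting into the one remaining equation that mentions R gives: op(wrap(4),s(s(s(tup(wrap(s(op(nil,nil))),wrap(s(op(nil,nil))),tup(s(op(nil,nil)),s(op(nil,nil)),one)))))) = op(wrap(4),s(s(s(P)))).
Delete trivial equation op(true,one) = op(true,one).
Delete trivial equation 4 = 4.
Decompose s/1: tup(op(wrap(P),true),Y,tup(true,true,true)) = tup(op(X,true),s(X),tup(true,true,true)).
Decompose tup/3: op(wrap(P),true) = op(X,true),  Y = s(X),  tup(true,true,true) = tup(true,true,true).
Decompose op/2: wrap(P) = X,  true = true.
Bind X := wrap(P); substituting into the one remaining equation that mentions X gives: Y = s(wrap(P)).
Delete trivial equation true = true.
Bind Y := s(wrap(P)); no other remaining equation mentions Y.
Delete trivial equation tup(true,true,true) = tup(true,true,true).
Decompose op/2: wrap(4) = wrap(4),  s(s(s(tup(wrap(s(op(nil,nil))),wrap(s(op(nil,nil))),tup(s(op(nil,nil)),s(op(nil,nil)),one))))) = s(s(s(P))).
Delete trivial equation wrap(4) = wrap(4).
Decompose s/1: s(s(tup(wrap(s(op(nil,nil))),wrap(s(op(nil,nil))),tup(s(op(nil,nil)),s(op(nil,nil)),one)))) = s(s(P)).
Decompose s/1: s(tup(wrap(s(op(nil,nil))),wrap(s(op(nil,nil))),tup(s(op(nil,nil)),s(op(nil,nil)),one))) = s(P).
Decompose s/1: tup(wrap(s(op(nil,nil))),wrap(s(op(nil,nil))),tup(s(op(nil,nil)),s(op(nil,nil)),one)) = P.
Bind P := tup(wrap(s(op(nil,nil))),wrap(s(op(nil,nil))),tup(s(op(nil,nil)),s(op(nil,nil)),one)). Substituting into the earlier bindings gives X := wrap(tup(wrap(s(op(nil,nil))),wrap(s(op(nil,nil))),tup(s(op(nil,nil)),s(op(nil,nil)),one))), Y := s(wrap(tup(wrap(s(op(nil,nil))),wrap(s(op(nil,nil))),tup(s(op(nil,nil)),s(op(nil,nil)),one)))).
MGU = { B := nil, R := s(op(nil,nil)), X := wrap(tup(wrap(s(op(nil,nil))),wrap(s(op(nil,nil))),tup(s(op(nil,nil)),s(op(nil,nil)),one))), Y := s(wrap(tup(wrap(s(op(nil,nil))),wrap(s(op(nil,nil))),tup(s(op(nil,nil)),s(op(nil,nil)),one)))), P := tup(wrap(s(op(nil,nil))),wrap(s(op(nil,nil))),tup(s(op(nil,nil)),s(op(nil,nil)),one)) }, so X := wrap(tup(wrap(s(op(nil,nil))),wrap(s(op(nil,nil))),tup(s(op(nil,nil)),s(op(nil,nil)),one))).

wrap(tup(wrap(s(op(nil,nil))),wrap(s(op(nil,nil))),tup(s(op(nil,nil)),s(op(nil,nil)),one)))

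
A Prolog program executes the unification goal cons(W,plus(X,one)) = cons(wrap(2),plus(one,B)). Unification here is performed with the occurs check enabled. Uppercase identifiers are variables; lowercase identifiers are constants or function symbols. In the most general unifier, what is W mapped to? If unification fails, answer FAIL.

wrap(2)

Decompose cons/2: W = wrap(2),  plus(X,one) = plus(one,B).
Bind W := wrap(2); no other remaining equation mentions W.
Decompose plus/2: X = one,  one = B.
Bind X := one; no other remaining equation mentions X.
Bind B := one.
MGU = { W = wrap(2), X = one, B = one }, so W = wrap(2).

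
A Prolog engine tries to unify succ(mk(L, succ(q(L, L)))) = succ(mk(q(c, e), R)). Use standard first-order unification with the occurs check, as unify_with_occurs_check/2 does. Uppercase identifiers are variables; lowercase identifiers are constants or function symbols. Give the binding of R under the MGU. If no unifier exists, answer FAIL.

succ(q(q(c, e), q(c, e)))

Decompose succ/1: mk(L, succ(q(L, L))) = mk(q(c, e), R).
Decompose mk/2: L = q(c, e),  succ(q(L, L)) = R.
Bind L := q(c, e); substituting into the remaining equation gives: succ(q(q(c, e), q(c, e))) = R.
Bind R := succ(q(q(c, e), q(c, e))).
MGU = { L = q(c, e), R = succ(q(q(c, e), q(c, e))) }, so R = succ(q(q(c, e), q(c, e))).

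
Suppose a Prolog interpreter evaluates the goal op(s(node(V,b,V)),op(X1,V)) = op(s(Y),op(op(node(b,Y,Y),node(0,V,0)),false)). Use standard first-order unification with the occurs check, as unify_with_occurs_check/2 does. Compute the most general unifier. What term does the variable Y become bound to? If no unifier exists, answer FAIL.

node(false,b,false)

Decompose op/2: s(node(V,b,V)) = s(Y),  op(X1,V) = op(op(node(b,Y,Y),node(0,V,0)),false).
Decompose s/1: node(V,b,V) = Y.
Bind Y := node(V,b,V); substituting into the remaining equation gives: op(X1,V) = op(op(node(b,node(V,b,V),node(V,b,V)),node(0,V,0)),false).
Decompose op/2: X1 = op(node(b,node(V,b,V),node(V,b,V)),node(0,V,0)),  V = false.
Bind X1 := op(node(b,node(V,b,V),node(V,b,V)),node(0,V,0)); no other remaining equation mentions X1.
Bind V := false. Substituting into the earlier bindings gives Y := node(false,b,false), X1 := op(node(b,node(false,b,false),node(false,b,false)),node(0,false,0)).
MGU = { Y -> node(false,b,false), X1 -> op(node(b,node(false,b,false),node(false,b,false)),node(0,false,0)), V -> false }, so Y -> node(false,b,false).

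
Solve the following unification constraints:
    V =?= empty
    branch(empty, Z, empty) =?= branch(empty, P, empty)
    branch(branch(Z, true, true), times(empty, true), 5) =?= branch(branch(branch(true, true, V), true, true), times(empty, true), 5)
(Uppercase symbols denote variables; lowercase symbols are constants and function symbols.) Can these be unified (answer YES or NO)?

YES

Bind V := empty; substituting into the one remaining equation that mentions V gives: branch(branch(Z, true, true), times(empty, true), 5) =?= branch(branch(branch(true, true, empty), true, true), times(empty, true), 5).
Decompose branch/3: empty =?= empty,  Z =?= P,  empty =?= empty.
Delete trivial equation empty =?= empty.
Bind Z := P; substituting into the one remaining equation that mentions Z gives: branch(branch(P, true, true), times(empty, true), 5) =?= branch(branch(branch(true, true, empty), true, true), times(empty, true), 5).
Delete trivial equation empty =?= empty.
Decompose branch/3: branch(P, true, true) =?= branch(branch(true, true, empty), true, true),  times(empty, true) =?= times(empty, true),  5 =?= 5.
Decompose branch/3: P =?= branch(true, true, empty),  true =?= true,  true =?= true.
Bind P := branch(true, true, empty); no other remaining equation mentions P. Substituting into the earlier binding gives Z := branch(true, true, empty).
Delete trivial equation true =?= true.
Delete trivial equation true =?= true.
Delete trivial equation times(empty, true) =?= times(empty, true).
Delete trivial equation 5 =?= 5.
No equations remain and no clash or occurs-check failure arose, so a unifier exists.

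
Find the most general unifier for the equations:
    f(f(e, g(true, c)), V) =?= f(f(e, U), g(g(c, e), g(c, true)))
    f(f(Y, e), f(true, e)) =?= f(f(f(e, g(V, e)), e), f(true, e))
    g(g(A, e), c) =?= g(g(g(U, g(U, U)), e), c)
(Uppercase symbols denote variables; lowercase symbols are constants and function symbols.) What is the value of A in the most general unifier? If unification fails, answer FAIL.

g(g(true, c), g(g(true, c), g(true, c)))

Decompose f/2: f(e, g(true, c)) =?= f(e, U),  V =?= g(g(c, e), g(c, true)).
Decompose f/2: e =?= e,  g(true, c) =?= U.
Delete trivial equation e =?= e.
Bind U := g(true, c); substituting into the one remaining equation that mentions U gives: g(g(A, e), c) =?= g(g(g(g(true, c), g(g(true, c), g(true, c))), e), c).
Bind V := g(g(c, e), g(c, true)); substituting into the one remaining equation that mentions V gives: f(f(Y, e), f(true, e)) =?= f(f(f(e, g(g(g(c, e), g(c, true)), e)), e), f(true, e)).
Decompose f/2: f(Y, e) =?= f(f(e, g(g(g(c, e), g(c, true)), e)), e),  f(true, e) =?= f(true, e).
Decompose f/2: Y =?= f(e, g(g(g(c, e), g(c, true)), e)),  e =?= e.
Bind Y := f(e, g(g(g(c, e), g(c, true)), e)); no other remaining equation mentions Y.
Delete trivial equation e =?= e.
Delete trivial equation f(true, e) =?= f(true, e).
Decompose g/2: g(A, e) =?= g(g(g(true, c), g(g(true, c), g(true, c))), e),  c =?= c.
Decompose g/2: A =?= g(g(true, c), g(g(true, c), g(true, c))),  e =?= e.
Bind A := g(g(true, c), g(g(true, c), g(true, c))); no other remaining equation mentions A.
Delete trivial equation e =?= e.
Delete trivial equation c =?= c.
MGU = { U ↦ g(true, c), V ↦ g(g(c, e), g(c, true)), Y ↦ f(e, g(g(g(c, e), g(c, true)), e)), A ↦ g(g(true, c), g(g(true, c), g(true, c))) }, so A ↦ g(g(true, c), g(g(true, c), g(true, c))).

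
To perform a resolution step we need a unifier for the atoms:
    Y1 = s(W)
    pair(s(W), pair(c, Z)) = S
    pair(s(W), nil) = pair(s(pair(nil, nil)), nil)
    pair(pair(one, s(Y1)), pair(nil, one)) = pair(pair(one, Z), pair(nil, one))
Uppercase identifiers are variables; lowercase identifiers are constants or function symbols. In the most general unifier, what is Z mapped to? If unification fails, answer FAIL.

s(s(pair(nil, nil)))

Bind Y1 := s(W); substituting into the one remaining equation that mentions Y1 gives: pair(pair(one, s(s(W))), pair(nil, one)) = pair(pair(one, Z), pair(nil, one)).
Bind S := pair(s(W), pair(c, Z)); no other remaining equation mentions S.
Decompose pair/2: s(W) = s(pair(nil, nil)),  nil = nil.
Decompose s/1: W = pair(nil, nil).
Bind W := pair(nil, nil); substituting into the one remaining equation that mentions W gives: pair(pair(one, s(s(pair(nil, nil)))), pair(nil, one)) = pair(pair(one, Z), pair(nil, one)). Substituting into the earlier bindings gives Y1 := s(pair(nil, nil)), S := pair(s(pair(nil, nil)), pair(c, Z)).
Delete trivial equation nil = nil.
Decompose pair/2: pair(one, s(s(pair(nil, nil)))) = pair(one, Z),  pair(nil, one) = pair(nil, one).
Decompose pair/2: one = one,  s(s(pair(nil, nil))) = Z.
Delete trivial equation one = one.
Bind Z := s(s(pair(nil, nil))); no other remaining equation mentions Z. Substituting into the earlier binding gives S := pair(s(pair(nil, nil)), pair(c, s(s(pair(nil, nil))))).
Delete trivial equation pair(nil, one) = pair(nil, one).
MGU = { Y1 -> s(pair(nil, nil)), S -> pair(s(pair(nil, nil)), pair(c, s(s(pair(nil, nil))))), W -> pair(nil, nil), Z -> s(s(pair(nil, nil))) }, so Z -> s(s(pair(nil, nil))).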